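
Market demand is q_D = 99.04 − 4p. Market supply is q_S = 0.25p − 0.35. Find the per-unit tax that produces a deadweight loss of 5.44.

6.8

In inverse form: demand p = 24.76 − 0.25q, supply p = 1.4 + 4q.
Competitive equilibrium: 24.76 − 0.25q = 1.4 + 4q → q* = 5.4965, p* = 23.3859.
A tax t gives Δq = t/4.25 and wedge t, so DWL = t²/8.5.
t²/8.5 = 5.44 → t² = 46.24 → t = 6.8.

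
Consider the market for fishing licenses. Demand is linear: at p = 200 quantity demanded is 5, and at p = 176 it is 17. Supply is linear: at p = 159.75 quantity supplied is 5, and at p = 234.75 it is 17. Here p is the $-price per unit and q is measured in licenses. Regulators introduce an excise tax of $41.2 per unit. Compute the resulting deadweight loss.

Demand slope = (176 − 200)/(17 − 5) = −2, so p = 210 − 2q.
Supply slope = (234.75 − 159.75)/(17 − 5) = 6.25, so p = 128.5 + 6.25q.
Competitive equilibrium: 210 − 2q = 128.5 + 6.25q → q* = 9.8788, p* = 190.2424.
With the tax, the buyer price exceeds the seller price by 41.2: (210 − 2q) − (128.5 + 6.25q) = 41.2 → q' = 4.8848.
Δq = 9.8788 − 4.8848 = 4.994; the wedge equals the tax, 41.2.
The triangle = ½ × 4.994 × 41.2 = $102.88.

$102.88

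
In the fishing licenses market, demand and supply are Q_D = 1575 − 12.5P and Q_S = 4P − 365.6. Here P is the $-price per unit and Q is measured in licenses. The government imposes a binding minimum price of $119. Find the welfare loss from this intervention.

$49.66

In inverse form: demand P = 126 − 0.08Q, supply P = 91.4 + 0.25Q.
Competitive equilibrium: 126 − 0.08Q = 91.4 + 0.25Q → Q* = 104.8485, P* = 117.6121.
At the floor P = 119, quantity demanded = (126 − 119)/0.08 = 87.5.
Sellers' marginal cost at Q' = 87.5: 91.4 + 0.25·87.5 = 113.275.
ΔQ = 104.8485 − 87.5 = 17.3485; wedge = 119 − 113.275 = 5.725.
DWL = ½ × 17.3485 × 5.725 = $49.66.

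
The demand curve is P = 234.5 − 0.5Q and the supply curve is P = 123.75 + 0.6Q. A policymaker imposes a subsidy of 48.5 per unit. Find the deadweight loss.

1069.20

Competitive equilibrium: 234.5 − 0.5Q = 123.75 + 0.6Q → Q* = 100.6818, P* = 184.1591.
The subsidy lowers effective supply by 48.5: P = 75.25 + 0.6Q.
New quantity: 234.5 − 0.5Q = 75.25 + 0.6Q → Q' = 144.7727.
Overproduction ΔQ = 144.7727 − 100.6818 = 44.0909; wedge = subsidy = 48.5.
Welfare loss = ½ × 44.0909 × 48.5 = 1069.20.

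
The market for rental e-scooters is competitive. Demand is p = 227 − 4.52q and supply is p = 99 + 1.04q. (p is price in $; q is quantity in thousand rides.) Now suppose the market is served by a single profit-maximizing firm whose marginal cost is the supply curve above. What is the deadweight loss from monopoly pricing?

$296.26 thousand

Competitive equilibrium: 227 − 4.52q = 99 + 1.04q → q* = 23.0216, p* = 122.9424.
Marginal revenue: MR = 227 − 9.04q. Set MR = MC: 227 − 9.04q = 99 + 1.04q → q_m = 12.6984.
Price p_m = 227 − 4.52·12.6984 = 169.6032; MC(q_m) = 99 + 1.04·12.6984 = 112.2063.
Competitive q* = 23.0216, so Δq = 10.3232; wedge = 169.6032 − 112.2063 = 57.3969.
DWL = ½ × 10.3232 × 57.3969 = $296.26 thousand.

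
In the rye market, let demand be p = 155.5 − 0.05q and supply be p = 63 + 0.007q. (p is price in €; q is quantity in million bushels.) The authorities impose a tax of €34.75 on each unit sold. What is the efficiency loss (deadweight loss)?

€10592.65 million

Competitive equilibrium: 155.5 − 0.05q = 63 + 0.007q → q* = 1622.807, p* = 74.3596.
With the tax, the buyer price exceeds the seller price by 34.75: (155.5 − 0.05q) − (63 + 0.007q) = 34.75 → q' = 1013.1579.
Δq = 1622.807 − 1013.1579 = 609.6491; the wedge equals the tax, 34.75.
Welfare loss = ½ × 609.6491 × 34.75 = €10592.65 million.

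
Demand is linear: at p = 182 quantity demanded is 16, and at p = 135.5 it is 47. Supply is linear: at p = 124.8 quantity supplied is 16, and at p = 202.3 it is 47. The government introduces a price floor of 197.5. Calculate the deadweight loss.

1213.60

Demand slope = (135.5 − 182)/(47 − 16) = −1.5, so p = 206 − 1.5q.
Supply slope = (202.3 − 124.8)/(47 − 16) = 2.5, so p = 84.8 + 2.5q.
Competitive equilibrium: 206 − 1.5q = 84.8 + 2.5q → q* = 30.3, p* = 160.55.
At the floor p = 197.5, quantity demanded = (206 − 197.5)/1.5 = 5.6667.
Sellers' marginal cost at q' = 5.6667: 84.8 + 2.5·5.6667 = 98.9668.
Δq = 30.3 − 5.6667 = 24.6333; wedge = 197.5 − 98.9668 = 98.5332.
Welfare loss = ½ × 24.6333 × 98.5332 = 1213.60.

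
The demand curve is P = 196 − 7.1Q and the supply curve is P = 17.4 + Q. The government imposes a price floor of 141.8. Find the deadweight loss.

841.63

Competitive equilibrium: 196 − 7.1Q = 17.4 + Q → Q* = 22.0494, P* = 39.4494.
At the floor P = 141.8, quantity demanded = (196 − 141.8)/7.1 = 7.6338.
Sellers' marginal cost at Q' = 7.6338: 17.4 + 1·7.6338 = 25.0338.
ΔQ = 22.0494 − 7.6338 = 14.4156; wedge = 141.8 − 25.0338 = 116.7662.
Welfare loss = ½ × 14.4156 × 116.7662 = 841.63.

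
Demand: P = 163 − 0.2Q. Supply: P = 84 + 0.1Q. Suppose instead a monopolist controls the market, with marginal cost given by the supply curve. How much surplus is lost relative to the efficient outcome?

1664.27

Competitive equilibrium: 163 − 0.2Q = 84 + 0.1Q → Q* = 263.3333, P* = 110.3333.
Marginal revenue: MR = 163 − 0.4Q. Set MR = MC: 163 − 0.4Q = 84 + 0.1Q → Q_m = 158.
Price P_m = 163 − 0.2·158 = 131.4; MC(Q_m) = 84 + 0.1·158 = 99.8.
Competitive Q* = 263.3333, so ΔQ = 105.3333; wedge = 131.4 − 99.8 = 31.6.
DWL = ½ × 105.3333 × 31.6 = 1664.27.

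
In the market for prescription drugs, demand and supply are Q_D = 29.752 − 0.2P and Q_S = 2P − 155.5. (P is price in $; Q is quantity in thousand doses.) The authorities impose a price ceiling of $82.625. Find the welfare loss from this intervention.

In inverse form: demand P = 148.76 − 5Q, supply P = 77.75 + 0.5Q.
Competitive equilibrium: 148.76 − 5Q = 77.75 + 0.5Q → Q* = 12.9109, P* = 84.2055.
At the ceiling P = 82.625, quantity supplied = (82.625 − 77.75)/0.5 = 9.75.
Willingness to pay at Q' = 9.75: 148.76 − 5·9.75 = 100.01.
ΔQ = 12.9109 − 9.75 = 3.1609; wedge = 100.01 − 82.625 = 17.385.
DWL = ½ × 3.1609 × 17.385 = $27.48 thousand.

$27.48 thousand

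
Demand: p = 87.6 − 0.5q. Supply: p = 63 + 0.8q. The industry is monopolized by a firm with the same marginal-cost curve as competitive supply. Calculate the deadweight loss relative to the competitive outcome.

17.96

Competitive equilibrium: 87.6 − 0.5q = 63 + 0.8q → q* = 18.9231, p* = 78.1385.
Marginal revenue: MR = 87.6 − q. Set MR = MC: 87.6 − q = 63 + 0.8q → q_m = 13.6667.
Price p_m = 87.6 − 0.5·13.6667 = 80.7667; MC(q_m) = 63 + 0.8·13.6667 = 73.9334.
Competitive q* = 18.9231, so Δq = 5.2564; wedge = 80.7667 − 73.9334 = 6.8333.
The triangle = ½ × 5.2564 × 6.8333 = 17.96.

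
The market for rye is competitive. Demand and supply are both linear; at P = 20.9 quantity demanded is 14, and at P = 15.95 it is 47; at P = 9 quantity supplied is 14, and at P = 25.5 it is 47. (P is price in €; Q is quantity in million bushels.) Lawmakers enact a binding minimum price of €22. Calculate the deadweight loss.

Demand slope = (15.95 − 20.9)/(47 − 14) = −0.15, so P = 23 − 0.15Q.
Supply slope = (25.5 − 9)/(47 − 14) = 0.5, so P = 2 + 0.5Q.
Competitive equilibrium: 23 − 0.15Q = 2 + 0.5Q → Q* = 32.30769, P* = 18.15385.
At the floor P = 22, quantity demanded = (23 − 22)/0.15 = 6.66667.
Sellers' marginal cost at Q' = 6.66667: 2 + 0.5·6.66667 = 5.33334.
ΔQ = 32.30769 − 6.66667 = 25.64102; wedge = 22 − 5.33334 = 16.66666.
DWL = ½ × 25.64102 × 16.66666 = €213.68 million.

€213.68 million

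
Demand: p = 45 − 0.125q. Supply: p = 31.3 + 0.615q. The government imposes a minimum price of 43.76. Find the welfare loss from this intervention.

Competitive equilibrium: 45 − 0.125q = 31.3 + 0.615q → q* = 18.5135, p* = 42.6858.
At the floor p = 43.76, quantity demanded = (45 − 43.76)/0.125 = 9.92.
Sellers' marginal cost at q' = 9.92: 31.3 + 0.615·9.92 = 37.4008.
Δq = 18.5135 − 9.92 = 8.5935; wedge = 43.76 − 37.4008 = 6.3592.
Welfare loss = ½ × 8.5935 × 6.3592 = 27.32.

27.32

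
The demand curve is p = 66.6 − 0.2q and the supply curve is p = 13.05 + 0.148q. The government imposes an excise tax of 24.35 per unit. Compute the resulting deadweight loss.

851.90

Competitive equilibrium: 66.6 − 0.2q = 13.05 + 0.148q → q* = 153.8793, p* = 35.8241.
With the tax, the buyer price exceeds the seller price by 24.35: (66.6 − 0.2q) − (13.05 + 0.148q) = 24.35 → q' = 83.908.
Δq = 153.8793 − 83.908 = 69.9713; the wedge equals the tax, 24.35.
The triangle = ½ × 69.9713 × 24.35 = 851.90.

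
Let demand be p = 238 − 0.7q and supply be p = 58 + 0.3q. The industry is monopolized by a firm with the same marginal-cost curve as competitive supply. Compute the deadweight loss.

Competitive equilibrium: 238 − 0.7q = 58 + 0.3q → q* = 180, p* = 112.
Marginal revenue: MR = 238 − 1.4q. Set MR = MC: 238 − 1.4q = 58 + 0.3q → q_m = 105.8824.
Price p_m = 238 − 0.7·105.8824 = 163.8823; MC(q_m) = 58 + 0.3·105.8824 = 89.7647.
Competitive q* = 180, so Δq = 74.1176; wedge = 163.8823 − 89.7647 = 74.1176.
The triangle = ½ × 74.1176 × 74.1176 = 2746.71.

2746.71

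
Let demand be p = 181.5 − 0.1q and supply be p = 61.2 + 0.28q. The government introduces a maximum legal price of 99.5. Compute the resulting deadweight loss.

6141.87

Competitive equilibrium: 181.5 − 0.1q = 61.2 + 0.28q → q* = 316.57895, p* = 149.84211.
At the ceiling p = 99.5, quantity supplied = (99.5 − 61.2)/0.28 = 136.78571.
Willingness to pay at q' = 136.78571: 181.5 − 0.1·136.78571 = 167.82143.
Δq = 316.57895 − 136.78571 = 179.79324; wedge = 167.82143 − 99.5 = 68.32143.
Welfare loss = ½ × 179.79324 × 68.32143 = 6141.87.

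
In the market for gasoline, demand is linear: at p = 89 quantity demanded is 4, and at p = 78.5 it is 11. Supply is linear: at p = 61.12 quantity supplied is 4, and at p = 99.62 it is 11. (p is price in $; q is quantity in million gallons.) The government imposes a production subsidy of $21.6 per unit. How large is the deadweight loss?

Demand slope = (78.5 − 89)/(11 − 4) = −1.5, so p = 95 − 1.5q.
Supply slope = (99.62 − 61.12)/(11 − 4) = 5.5, so p = 39.12 + 5.5q.
Competitive equilibrium: 95 − 1.5q = 39.12 + 5.5q → q* = 7.9829, p* = 83.0257.
The subsidy lowers effective supply by 21.6: p = 17.52 + 5.5q.
New quantity: 95 − 1.5q = 17.52 + 5.5q → q' = 11.0686.
Overproduction Δq = 11.0686 − 7.9829 = 3.0857; wedge = subsidy = 21.6.
Welfare loss = ½ × 3.0857 × 21.6 = $33.33 million.

$33.33 million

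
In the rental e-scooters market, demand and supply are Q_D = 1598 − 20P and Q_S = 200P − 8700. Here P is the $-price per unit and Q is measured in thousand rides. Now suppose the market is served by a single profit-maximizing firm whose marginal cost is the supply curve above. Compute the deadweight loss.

$2731.31 thousand

In inverse form: demand P = 79.9 − 0.05Q, supply P = 43.5 + 0.005Q.
Competitive equilibrium: 79.9 − 0.05Q = 43.5 + 0.005Q → Q* = 661.81818, P* = 46.80909.
Marginal revenue: MR = 79.9 − 0.1Q. Set MR = MC: 79.9 − 0.1Q = 43.5 + 0.005Q → Q_m = 346.66667.
Price P_m = 79.9 − 0.05·346.66667 = 62.56667; MC(Q_m) = 43.5 + 0.005·346.66667 = 45.23333.
Competitive Q* = 661.81818, so ΔQ = 315.15151; wedge = 62.56667 − 45.23333 = 17.33334.
DWL = ½ × 315.15151 × 17.33334 = $2731.31 thousand.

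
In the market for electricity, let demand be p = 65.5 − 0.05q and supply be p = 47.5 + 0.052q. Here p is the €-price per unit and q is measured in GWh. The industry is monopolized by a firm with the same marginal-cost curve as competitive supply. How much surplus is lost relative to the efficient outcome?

€171.86

Competitive equilibrium: 65.5 − 0.05q = 47.5 + 0.052q → q* = 176.4706, p* = 56.6765.
Marginal revenue: MR = 65.5 − 0.1q. Set MR = MC: 65.5 − 0.1q = 47.5 + 0.052q → q_m = 118.4211.
Price p_m = 65.5 − 0.05·118.4211 = 59.5789; MC(q_m) = 47.5 + 0.052·118.4211 = 53.6579.
Competitive q* = 176.4706, so Δq = 58.0495; wedge = 59.5789 − 53.6579 = 5.921.
DWL = ½ × 58.0495 × 5.921 = €171.86.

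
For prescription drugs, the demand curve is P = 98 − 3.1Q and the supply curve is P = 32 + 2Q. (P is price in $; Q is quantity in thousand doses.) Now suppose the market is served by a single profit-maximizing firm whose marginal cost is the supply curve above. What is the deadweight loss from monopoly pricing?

$61.04 thousand

Competitive equilibrium: 98 − 3.1Q = 32 + 2Q → Q* = 12.9412, P* = 57.8824.
Marginal revenue: MR = 98 − 6.2Q. Set MR = MC: 98 − 6.2Q = 32 + 2Q → Q_m = 8.0488.
Price P_m = 98 − 3.1·8.0488 = 73.0487; MC(Q_m) = 32 + 2·8.0488 = 48.0976.
Competitive Q* = 12.9412, so ΔQ = 4.8924; wedge = 73.0487 − 48.0976 = 24.9511.
Deadweight loss = ½ × 4.8924 × 24.9511 = $61.04 thousand.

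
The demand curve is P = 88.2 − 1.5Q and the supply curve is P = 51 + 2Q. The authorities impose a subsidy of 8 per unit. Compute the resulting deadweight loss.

Competitive equilibrium: 88.2 − 1.5Q = 51 + 2Q → Q* = 10.6286, P* = 72.2571.
The subsidy lowers effective supply by 8: P = 43 + 2Q.
New quantity: 88.2 − 1.5Q = 43 + 2Q → Q' = 12.9143.
Overproduction ΔQ = 12.9143 − 10.6286 = 2.2857; wedge = subsidy = 8.
The triangle = ½ × 2.2857 × 8 = 9.14.

9.14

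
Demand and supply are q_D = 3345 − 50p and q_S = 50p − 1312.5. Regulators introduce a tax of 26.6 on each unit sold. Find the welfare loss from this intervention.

In inverse form: demand p = 66.9 − 0.02q, supply p = 26.25 + 0.02q.
Competitive equilibrium: 66.9 − 0.02q = 26.25 + 0.02q → q* = 1016.25, p* = 46.575.
With the tax, the buyer price exceeds the seller price by 26.6: (66.9 − 0.02q) − (26.25 + 0.02q) = 26.6 → q' = 351.25.
Δq = 1016.25 − 351.25 = 665; the wedge equals the tax, 26.6.
Welfare loss = ½ × 665 × 26.6 = 8844.50.

8844.50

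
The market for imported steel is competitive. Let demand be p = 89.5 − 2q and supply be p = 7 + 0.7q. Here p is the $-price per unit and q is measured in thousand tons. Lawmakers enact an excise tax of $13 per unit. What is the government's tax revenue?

$334.63 thousand

Competitive equilibrium: 89.5 − 2q = 7 + 0.7q → q* = 30.5556, p* = 28.3889.
With the tax, the buyer price exceeds the seller price by 13: (89.5 − 2q) − (7 + 0.7q) = 13 → q' = 25.7407.
Tax revenue = 13 × 25.7407 = $334.63 thousand.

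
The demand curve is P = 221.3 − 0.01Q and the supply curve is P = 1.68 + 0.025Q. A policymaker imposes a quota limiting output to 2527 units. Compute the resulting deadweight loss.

245812.58

Competitive equilibrium: 221.3 − 0.01Q = 1.68 + 0.025Q → Q* = 6274.8571, P* = 158.5514.
At Q = 2527: demand price = 221.3 − 0.01·2527 = 196.03; supply price = 1.68 + 0.025·2527 = 64.855.
ΔQ = 6274.8571 − 2527 = 3747.8571; wedge = 196.03 − 64.855 = 131.175.
The triangle = ½ × 3747.8571 × 131.175 = 245812.58.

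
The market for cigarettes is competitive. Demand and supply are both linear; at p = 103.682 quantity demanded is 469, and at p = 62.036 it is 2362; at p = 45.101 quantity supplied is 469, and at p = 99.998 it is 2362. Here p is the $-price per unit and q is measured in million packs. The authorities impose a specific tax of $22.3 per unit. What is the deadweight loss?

Demand slope = (62.036 − 103.682)/(2362 − 469) = −0.022, so p = 114 − 0.022q.
Supply slope = (99.998 − 45.101)/(2362 − 469) = 0.029, so p = 31.5 + 0.029q.
Competitive equilibrium: 114 − 0.022q = 31.5 + 0.029q → q* = 1617.6471, p* = 78.4118.
With the tax, the buyer price exceeds the seller price by 22.3: (114 − 0.022q) − (31.5 + 0.029q) = 22.3 → q' = 1180.3922.
Δq = 1617.6471 − 1180.3922 = 437.2549; the wedge equals the tax, 22.3.
DWL = ½ × 437.2549 × 22.3 = $4875.39 million.

$4875.39 million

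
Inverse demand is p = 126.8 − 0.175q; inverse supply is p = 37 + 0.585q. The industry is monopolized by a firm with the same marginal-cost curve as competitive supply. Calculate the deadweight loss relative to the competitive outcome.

185.85

Competitive equilibrium: 126.8 − 0.175q = 37 + 0.585q → q* = 118.1579, p* = 106.1224.
Marginal revenue: MR = 126.8 − 0.35q. Set MR = MC: 126.8 − 0.35q = 37 + 0.585q → q_m = 96.0428.
Price p_m = 126.8 − 0.175·96.0428 = 109.9925; MC(q_m) = 37 + 0.585·96.0428 = 93.185.
Competitive q* = 118.1579, so Δq = 22.1151; wedge = 109.9925 − 93.185 = 16.8075.
Welfare loss = ½ × 22.1151 × 16.8075 = 185.85.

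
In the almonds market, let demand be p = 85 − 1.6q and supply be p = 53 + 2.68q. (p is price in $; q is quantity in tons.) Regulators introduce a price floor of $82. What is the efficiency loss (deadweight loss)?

$67.15

Competitive equilibrium: 85 − 1.6q = 53 + 2.68q → q* = 7.4766, p* = 73.0374.
At the floor p = 82, quantity demanded = (85 − 82)/1.6 = 1.875.
Sellers' marginal cost at q' = 1.875: 53 + 2.68·1.875 = 58.025.
Δq = 7.4766 − 1.875 = 5.6016; wedge = 82 − 58.025 = 23.975.
Welfare loss = ½ × 5.6016 × 23.975 = $67.15.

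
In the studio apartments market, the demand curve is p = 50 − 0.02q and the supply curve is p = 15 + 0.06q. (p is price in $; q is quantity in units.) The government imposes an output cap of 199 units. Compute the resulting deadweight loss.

$2275.29

Competitive equilibrium: 50 − 0.02q = 15 + 0.06q → q* = 437.5, p* = 41.25.
At q = 199: demand price = 50 − 0.02·199 = 46.02; supply price = 15 + 0.06·199 = 26.94.
Δq = 437.5 − 199 = 238.5; wedge = 46.02 − 26.94 = 19.08.
DWL = ½ × 238.5 × 19.08 = $2275.29.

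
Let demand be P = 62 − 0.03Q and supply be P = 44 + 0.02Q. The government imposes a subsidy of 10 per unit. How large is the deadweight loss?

Competitive equilibrium: 62 − 0.03Q = 44 + 0.02Q → Q* = 360, P* = 51.2.
The subsidy lowers effective supply by 10: P = 34 + 0.02Q.
New quantity: 62 − 0.03Q = 34 + 0.02Q → Q' = 560.
Overproduction ΔQ = 560 − 360 = 200; wedge = subsidy = 10.
DWL = ½ × 200 × 10 = 1000.

1000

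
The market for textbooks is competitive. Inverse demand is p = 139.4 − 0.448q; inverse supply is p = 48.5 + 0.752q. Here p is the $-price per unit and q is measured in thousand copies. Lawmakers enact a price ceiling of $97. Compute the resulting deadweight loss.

$76.01 thousand

Competitive equilibrium: 139.4 − 0.448q = 48.5 + 0.752q → q* = 75.75, p* = 105.464.
At the ceiling p = 97, quantity supplied = (97 − 48.5)/0.752 = 64.4947.
Willingness to pay at q' = 64.4947: 139.4 − 0.448·64.4947 = 110.5064.
Δq = 75.75 − 64.4947 = 11.2553; wedge = 110.5064 − 97 = 13.5064.
The triangle = ½ × 11.2553 × 13.5064 = $76.01 thousand.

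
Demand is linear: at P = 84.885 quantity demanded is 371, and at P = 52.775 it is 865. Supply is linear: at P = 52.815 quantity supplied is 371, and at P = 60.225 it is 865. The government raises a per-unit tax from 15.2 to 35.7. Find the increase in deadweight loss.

Demand slope = (52.775 − 84.885)/(865 − 371) = −0.065, so P = 109 − 0.065Q.
Supply slope = (60.225 − 52.815)/(865 − 371) = 0.015, so P = 47.25 + 0.015Q.
Competitive equilibrium: 109 − 0.065Q = 47.25 + 0.015Q → Q* = 771.875, P* = 58.8281.
For a per-unit tax t: ΔQ = t/0.08, so DWL = ½·t·(t/0.08) = t²/0.16.
At t = 15.2: DWL = 1444. At t = 35.7: DWL = 7965.563.
Increase = 7965.563 − 1444 = 6521.56.

6521.56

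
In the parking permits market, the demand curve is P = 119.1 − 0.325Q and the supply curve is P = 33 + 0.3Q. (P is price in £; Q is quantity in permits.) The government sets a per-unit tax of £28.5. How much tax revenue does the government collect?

Competitive equilibrium: 119.1 − 0.325Q = 33 + 0.3Q → Q* = 137.76, P* = 74.328.
With the tax, the buyer price exceeds the seller price by 28.5: (119.1 − 0.325Q) − (33 + 0.3Q) = 28.5 → Q' = 92.16.
Tax revenue = 28.5 × 92.16 = £2626.56.

£2626.56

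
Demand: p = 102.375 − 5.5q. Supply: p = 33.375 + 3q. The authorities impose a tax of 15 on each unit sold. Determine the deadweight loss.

Competitive equilibrium: 102.375 − 5.5q = 33.375 + 3q → q* = 8.1176, p* = 57.7279.
With the tax, the buyer price exceeds the seller price by 15: (102.375 − 5.5q) − (33.375 + 3q) = 15 → q' = 6.3529.
Δq = 8.1176 − 6.3529 = 1.7647; the wedge equals the tax, 15.
The triangle = ½ × 1.7647 × 15 = 13.24.

13.24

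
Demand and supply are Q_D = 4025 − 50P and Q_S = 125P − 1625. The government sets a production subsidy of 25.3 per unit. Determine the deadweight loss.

In inverse form: demand P = 80.5 − 0.02Q, supply P = 13 + 0.008Q.
Competitive equilibrium: 80.5 − 0.02Q = 13 + 0.008Q → Q* = 2410.7143, P* = 32.2857.
The subsidy lowers effective supply by 25.3: P = 0.008Q − 12.3.
New quantity: 80.5 − 0.02Q = 0.008Q − 12.3 → Q' = 3314.2857.
Overproduction ΔQ = 3314.2857 − 2410.7143 = 903.5714; wedge = subsidy = 25.3.
Welfare loss = ½ × 903.5714 × 25.3 = 11430.18.

11430.18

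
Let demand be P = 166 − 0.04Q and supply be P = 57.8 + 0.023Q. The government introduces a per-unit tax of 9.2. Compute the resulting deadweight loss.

671.75

Competitive equilibrium: 166 − 0.04Q = 57.8 + 0.023Q → Q* = 1717.4603, P* = 97.3016.
With the tax, the buyer price exceeds the seller price by 9.2: (166 − 0.04Q) − (57.8 + 0.023Q) = 9.2 → Q' = 1571.4286.
ΔQ = 1717.4603 − 1571.4286 = 146.0317; the wedge equals the tax, 9.2.
The triangle = ½ × 146.0317 × 9.2 = 671.75.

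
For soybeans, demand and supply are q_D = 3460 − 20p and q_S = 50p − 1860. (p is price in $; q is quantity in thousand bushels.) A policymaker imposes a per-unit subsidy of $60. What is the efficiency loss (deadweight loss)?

In inverse form: demand p = 173 − 0.05q, supply p = 37.2 + 0.02q.
Competitive equilibrium: 173 − 0.05q = 37.2 + 0.02q → q* = 1940, p* = 76.
The subsidy lowers effective supply by 60: p = 0.02q − 22.8.
New quantity: 173 − 0.05q = 0.02q − 22.8 → q' = 2797.1429.
Overproduction Δq = 2797.1429 − 1940 = 857.1429; wedge = subsidy = 60.
Deadweight loss = ½ × 857.1429 × 60 = $25714.29 thousand.

$25714.29 thousand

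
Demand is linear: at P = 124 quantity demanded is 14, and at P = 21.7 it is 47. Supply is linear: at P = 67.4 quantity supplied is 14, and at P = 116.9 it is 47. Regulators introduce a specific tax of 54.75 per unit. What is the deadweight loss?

Demand slope = (21.7 − 124)/(47 − 14) = −3.1, so P = 167.4 − 3.1Q.
Supply slope = (116.9 − 67.4)/(47 − 14) = 1.5, so P = 46.4 + 1.5Q.
Competitive equilibrium: 167.4 − 3.1Q = 46.4 + 1.5Q → Q* = 26.3043, P* = 85.8565.
With the tax, the buyer price exceeds the seller price by 54.75: (167.4 − 3.1Q) − (46.4 + 1.5Q) = 54.75 → Q' = 14.4022.
ΔQ = 26.3043 − 14.4022 = 11.9021; the wedge equals the tax, 54.75.
DWL = ½ × 11.9021 × 54.75 = 325.82.

325.82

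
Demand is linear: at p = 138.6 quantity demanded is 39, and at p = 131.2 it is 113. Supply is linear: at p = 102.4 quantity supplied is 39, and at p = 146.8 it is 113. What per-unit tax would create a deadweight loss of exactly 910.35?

Demand slope = (131.2 − 138.6)/(113 − 39) = −0.1, so p = 142.5 − 0.1q.
Supply slope = (146.8 − 102.4)/(113 − 39) = 0.6, so p = 79 + 0.6q.
Competitive equilibrium: 142.5 − 0.1q = 79 + 0.6q → q* = 90.7143, p* = 133.4286.
A tax t gives Δq = t/0.7 and wedge t, so DWL = t²/1.4.
t²/1.4 = 910.35 → t² = 1274.49 → t = 35.7.

35.7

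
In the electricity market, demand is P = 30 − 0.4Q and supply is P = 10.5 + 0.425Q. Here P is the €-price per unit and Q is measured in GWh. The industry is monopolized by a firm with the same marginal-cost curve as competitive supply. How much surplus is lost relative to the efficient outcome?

Competitive equilibrium: 30 − 0.4Q = 10.5 + 0.425Q → Q* = 23.6364, P* = 20.5455.
Marginal revenue: MR = 30 − 0.8Q. Set MR = MC: 30 − 0.8Q = 10.5 + 0.425Q → Q_m = 15.9184.
Price P_m = 30 − 0.4·15.9184 = 23.6326; MC(Q_m) = 10.5 + 0.425·15.9184 = 17.2653.
Competitive Q* = 23.6364, so ΔQ = 7.718; wedge = 23.6326 − 17.2653 = 6.3673.
DWL = ½ × 7.718 × 6.3673 = €24.57.

€24.57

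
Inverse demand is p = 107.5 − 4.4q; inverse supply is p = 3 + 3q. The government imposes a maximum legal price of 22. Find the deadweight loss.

Competitive equilibrium: 107.5 − 4.4q = 3 + 3q → q* = 14.1216, p* = 45.3649.
At the ceiling p = 22, quantity supplied = (22 − 3)/3 = 6.3333.
Willingness to pay at q' = 6.3333: 107.5 − 4.4·6.3333 = 79.6335.
Δq = 14.1216 − 6.3333 = 7.7883; wedge = 79.6335 − 22 = 57.6335.
Welfare loss = ½ × 7.7883 × 57.6335 = 224.43.

224.43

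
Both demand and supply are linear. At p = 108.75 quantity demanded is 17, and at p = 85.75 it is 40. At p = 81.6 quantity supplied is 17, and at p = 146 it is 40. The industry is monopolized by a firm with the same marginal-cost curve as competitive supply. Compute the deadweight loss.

48.07

Demand slope = (85.75 − 108.75)/(40 − 17) = −1, so p = 125.75 − q.
Supply slope = (146 − 81.6)/(40 − 17) = 2.8, so p = 34 + 2.8q.
Competitive equilibrium: 125.75 − q = 34 + 2.8q → q* = 24.1447, p* = 101.6053.
Marginal revenue: MR = 125.75 − 2q. Set MR = MC: 125.75 − 2q = 34 + 2.8q → q_m = 19.1146.
Price p_m = 125.75 − 1·19.1146 = 106.6354; MC(q_m) = 34 + 2.8·19.1146 = 87.5209.
Competitive q* = 24.1447, so Δq = 5.0301; wedge = 106.6354 − 87.5209 = 19.1145.
Welfare loss = ½ × 5.0301 × 19.1145 = 48.07.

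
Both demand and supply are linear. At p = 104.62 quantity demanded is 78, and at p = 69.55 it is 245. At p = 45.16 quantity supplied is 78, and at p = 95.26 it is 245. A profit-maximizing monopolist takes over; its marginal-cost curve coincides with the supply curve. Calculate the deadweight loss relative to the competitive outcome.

821.39

Demand slope = (69.55 − 104.62)/(245 − 78) = −0.21, so p = 121 − 0.21q.
Supply slope = (95.26 − 45.16)/(245 − 78) = 0.3, so p = 21.76 + 0.3q.
Competitive equilibrium: 121 − 0.21q = 21.76 + 0.3q → q* = 194.5882, p* = 80.1365.
Marginal revenue: MR = 121 − 0.42q. Set MR = MC: 121 − 0.42q = 21.76 + 0.3q → q_m = 137.8333.
Price p_m = 121 − 0.21·137.8333 = 92.055; MC(q_m) = 21.76 + 0.3·137.8333 = 63.11.
Competitive q* = 194.5882, so Δq = 56.7549; wedge = 92.055 − 63.11 = 28.945.
Welfare loss = ½ × 56.7549 × 28.945 = 821.39.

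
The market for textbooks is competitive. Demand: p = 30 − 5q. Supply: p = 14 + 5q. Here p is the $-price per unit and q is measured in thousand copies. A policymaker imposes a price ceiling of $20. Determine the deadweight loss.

Competitive equilibrium: 30 − 5q = 14 + 5q → q* = 1.6, p* = 22.
At the ceiling p = 20, quantity supplied = (20 − 14)/5 = 1.2.
Willingness to pay at q' = 1.2: 30 − 5·1.2 = 24.
Δq = 1.6 − 1.2 = 0.4; wedge = 24 − 20 = 4.
Welfare loss = ½ × 0.4 × 4 = $0.80 thousand.

$0.80 thousand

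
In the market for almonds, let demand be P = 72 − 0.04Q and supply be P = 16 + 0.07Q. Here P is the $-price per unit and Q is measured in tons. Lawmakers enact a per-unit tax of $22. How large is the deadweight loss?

$2200

Competitive equilibrium: 72 − 0.04Q = 16 + 0.07Q → Q* = 509.0909, P* = 51.6364.
With the tax, the buyer price exceeds the seller price by 22: (72 − 0.04Q) − (16 + 0.07Q) = 22 → Q' = 309.0909.
ΔQ = 509.0909 − 309.0909 = 200; the wedge equals the tax, 22.
Welfare loss = ½ × 200 × 22 = $2200.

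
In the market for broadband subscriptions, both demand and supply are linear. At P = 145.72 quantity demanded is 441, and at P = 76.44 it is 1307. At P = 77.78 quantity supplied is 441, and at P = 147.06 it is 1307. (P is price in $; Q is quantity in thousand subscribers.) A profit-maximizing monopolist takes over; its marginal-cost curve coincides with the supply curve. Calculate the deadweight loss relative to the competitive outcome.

Demand slope = (76.44 − 145.72)/(1307 − 441) = −0.08, so P = 181 − 0.08Q.
Supply slope = (147.06 − 77.78)/(1307 − 441) = 0.08, so P = 42.5 + 0.08Q.
Competitive equilibrium: 181 − 0.08Q = 42.5 + 0.08Q → Q* = 865.625, P* = 111.75.
Marginal revenue: MR = 181 − 0.16Q. Set MR = MC: 181 − 0.16Q = 42.5 + 0.08Q → Q_m = 577.08333.
Price P_m = 181 − 0.08·577.08333 = 134.83333; MC(Q_m) = 42.5 + 0.08·577.08333 = 88.66667.
Competitive Q* = 865.625, so ΔQ = 288.54167; wedge = 134.83333 − 88.66667 = 46.16666.
The triangle = ½ × 288.54167 × 46.16666 = $6660.50 thousand.

$6660.50 thousand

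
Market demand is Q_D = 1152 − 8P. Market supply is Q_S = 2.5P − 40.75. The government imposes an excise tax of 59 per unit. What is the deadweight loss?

In inverse form: demand P = 144 − 0.125Q, supply P = 16.3 + 0.4Q.
Competitive equilibrium: 144 − 0.125Q = 16.3 + 0.4Q → Q* = 243.2381, P* = 113.5952.
With the tax, the buyer price exceeds the seller price by 59: (144 − 0.125Q) − (16.3 + 0.4Q) = 59 → Q' = 130.8571.
ΔQ = 243.2381 − 130.8571 = 112.381; the wedge equals the tax, 59.
The triangle = ½ × 112.381 × 59 = 3315.24.

3315.24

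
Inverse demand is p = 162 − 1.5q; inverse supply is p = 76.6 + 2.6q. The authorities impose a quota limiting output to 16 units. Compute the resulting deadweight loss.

47.81

Competitive equilibrium: 162 − 1.5q = 76.6 + 2.6q → q* = 20.8293, p* = 130.7561.
At q = 16: demand price = 162 − 1.5·16 = 138; supply price = 76.6 + 2.6·16 = 118.2.
Δq = 20.8293 − 16 = 4.8293; wedge = 138 − 118.2 = 19.8.
The triangle = ½ × 4.8293 × 19.8 = 47.81.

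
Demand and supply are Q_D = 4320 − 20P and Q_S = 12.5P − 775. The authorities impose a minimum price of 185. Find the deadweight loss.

In inverse form: demand P = 216 − 0.05Q, supply P = 62 + 0.08Q.
Competitive equilibrium: 216 − 0.05Q = 62 + 0.08Q → Q* = 1184.61538, P* = 156.76923.
At the floor P = 185, quantity demanded = (216 − 185)/0.05 = 620.
Sellers' marginal cost at Q' = 620: 62 + 0.08·620 = 111.6.
ΔQ = 1184.61538 − 620 = 564.61538; wedge = 185 − 111.6 = 73.4.
Deadweight loss = ½ × 564.61538 × 73.4 = 20721.38.

20721.38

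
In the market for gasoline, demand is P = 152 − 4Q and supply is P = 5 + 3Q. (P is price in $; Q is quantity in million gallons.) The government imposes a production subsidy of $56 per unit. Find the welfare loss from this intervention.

$224 million

Competitive equilibrium: 152 − 4Q = 5 + 3Q → Q* = 21, P* = 68.
The subsidy lowers effective supply by 56: P = 3Q − 51.
New quantity: 152 − 4Q = 3Q − 51 → Q' = 29.
Overproduction ΔQ = 29 − 21 = 8; wedge = subsidy = 56.
Deadweight loss = ½ × 8 × 56 = $224 million.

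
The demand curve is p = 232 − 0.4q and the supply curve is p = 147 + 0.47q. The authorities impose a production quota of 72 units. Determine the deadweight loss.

Competitive equilibrium: 232 − 0.4q = 147 + 0.47q → q* = 97.7011, p* = 192.9195.
At q = 72: demand price = 232 − 0.4·72 = 203.2; supply price = 147 + 0.47·72 = 180.84.
Δq = 97.7011 − 72 = 25.7011; wedge = 203.2 − 180.84 = 22.36.
Welfare loss = ½ × 25.7011 × 22.36 = 287.34.

287.34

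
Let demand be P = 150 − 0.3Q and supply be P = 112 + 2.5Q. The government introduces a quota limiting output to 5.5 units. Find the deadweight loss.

Competitive equilibrium: 150 − 0.3Q = 112 + 2.5Q → Q* = 13.5714, P* = 145.9286.
At Q = 5.5: demand price = 150 − 0.3·5.5 = 148.35; supply price = 112 + 2.5·5.5 = 125.75.
ΔQ = 13.5714 − 5.5 = 8.0714; wedge = 148.35 − 125.75 = 22.6.
The triangle = ½ × 8.0714 × 22.6 = 91.21.

91.21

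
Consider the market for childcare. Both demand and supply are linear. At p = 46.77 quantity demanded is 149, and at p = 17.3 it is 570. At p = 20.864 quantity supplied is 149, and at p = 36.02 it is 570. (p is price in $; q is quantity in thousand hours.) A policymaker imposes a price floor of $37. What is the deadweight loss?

$582.38 thousand

Demand slope = (17.3 − 46.77)/(570 − 149) = −0.07, so p = 57.2 − 0.07q.
Supply slope = (36.02 − 20.864)/(570 − 149) = 0.036, so p = 15.5 + 0.036q.
Competitive equilibrium: 57.2 − 0.07q = 15.5 + 0.036q → q* = 393.3962, p* = 29.6623.
At the floor p = 37, quantity demanded = (57.2 − 37)/0.07 = 288.5714.
Sellers' marginal cost at q' = 288.5714: 15.5 + 0.036·288.5714 = 25.8886.
Δq = 393.3962 − 288.5714 = 104.8248; wedge = 37 − 25.8886 = 11.1114.
DWL = ½ × 104.8248 × 11.1114 = $582.38 thousand.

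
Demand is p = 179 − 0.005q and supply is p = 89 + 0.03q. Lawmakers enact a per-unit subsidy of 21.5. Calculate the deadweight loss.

Competitive equilibrium: 179 − 0.005q = 89 + 0.03q → q* = 2571.4286, p* = 166.1429.
The subsidy lowers effective supply by 21.5: p = 67.5 + 0.03q.
New quantity: 179 − 0.005q = 67.5 + 0.03q → q' = 3185.7143.
Overproduction Δq = 3185.7143 − 2571.4286 = 614.2857; wedge = subsidy = 21.5.
Welfare loss = ½ × 614.2857 × 21.5 = 6603.57.

6603.57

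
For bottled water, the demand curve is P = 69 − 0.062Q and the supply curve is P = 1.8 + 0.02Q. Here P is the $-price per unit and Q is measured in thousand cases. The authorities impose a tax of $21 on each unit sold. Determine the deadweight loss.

$2689.02 thousand

Competitive equilibrium: 69 − 0.062Q = 1.8 + 0.02Q → Q* = 819.5122, P* = 18.1902.
With the tax, the buyer price exceeds the seller price by 21: (69 − 0.062Q) − (1.8 + 0.02Q) = 21 → Q' = 563.4146.
ΔQ = 819.5122 − 563.4146 = 256.0976; the wedge equals the tax, 21.
Deadweight loss = ½ × 256.0976 × 21 = $2689.02 thousand.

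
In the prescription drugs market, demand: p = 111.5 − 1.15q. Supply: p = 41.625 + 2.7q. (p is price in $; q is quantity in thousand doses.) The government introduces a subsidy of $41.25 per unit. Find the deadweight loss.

Competitive equilibrium: 111.5 − 1.15q = 41.625 + 2.7q → q* = 18.1494, p* = 90.6282.
The subsidy lowers effective supply by 41.25: p = 0.375 + 2.7q.
New quantity: 111.5 − 1.15q = 0.375 + 2.7q → q' = 28.8636.
Overproduction Δq = 28.8636 − 18.1494 = 10.7142; wedge = subsidy = 41.25.
Deadweight loss = ½ × 10.7142 × 41.25 = $220.98 thousand.

$220.98 thousand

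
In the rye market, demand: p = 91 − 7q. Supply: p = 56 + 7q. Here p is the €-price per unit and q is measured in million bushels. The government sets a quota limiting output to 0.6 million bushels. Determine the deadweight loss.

€25.27 million

Competitive equilibrium: 91 − 7q = 56 + 7q → q* = 2.5, p* = 73.5.
At q = 0.6: demand price = 91 − 7·0.6 = 86.8; supply price = 56 + 7·0.6 = 60.2.
Δq = 2.5 − 0.6 = 1.9; wedge = 86.8 − 60.2 = 26.6.
Welfare loss = ½ × 1.9 × 26.6 = €25.27 million.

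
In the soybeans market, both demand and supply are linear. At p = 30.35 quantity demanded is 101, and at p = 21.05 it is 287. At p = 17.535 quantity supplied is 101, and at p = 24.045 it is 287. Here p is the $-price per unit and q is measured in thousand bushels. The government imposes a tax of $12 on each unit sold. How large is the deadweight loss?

$847.06 thousand

Demand slope = (21.05 − 30.35)/(287 − 101) = −0.05, so p = 35.4 − 0.05q.
Supply slope = (24.045 − 17.535)/(287 − 101) = 0.035, so p = 14 + 0.035q.
Competitive equilibrium: 35.4 − 0.05q = 14 + 0.035q → q* = 251.7647, p* = 22.8118.
With the tax, the buyer price exceeds the seller price by 12: (35.4 − 0.05q) − (14 + 0.035q) = 12 → q' = 110.5882.
Δq = 251.7647 − 110.5882 = 141.1765; the wedge equals the tax, 12.
Deadweight loss = ½ × 141.1765 × 12 = $847.06 thousand.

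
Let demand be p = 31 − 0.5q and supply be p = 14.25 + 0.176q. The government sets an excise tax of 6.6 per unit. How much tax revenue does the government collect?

Competitive equilibrium: 31 − 0.5q = 14.25 + 0.176q → q* = 24.7781, p* = 18.6109.
With the tax, the buyer price exceeds the seller price by 6.6: (31 − 0.5q) − (14.25 + 0.176q) = 6.6 → q' = 15.0148.
Tax revenue = 6.6 × 15.0148 = 99.10.

99.10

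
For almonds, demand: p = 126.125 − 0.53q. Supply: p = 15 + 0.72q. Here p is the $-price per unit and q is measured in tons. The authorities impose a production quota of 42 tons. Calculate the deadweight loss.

Competitive equilibrium: 126.125 − 0.53q = 15 + 0.72q → q* = 88.9, p* = 79.008.
At q = 42: demand price = 126.125 − 0.53·42 = 103.865; supply price = 15 + 0.72·42 = 45.24.
Δq = 88.9 − 42 = 46.9; wedge = 103.865 − 45.24 = 58.625.
DWL = ½ × 46.9 × 58.625 = $1374.76.

$1374.76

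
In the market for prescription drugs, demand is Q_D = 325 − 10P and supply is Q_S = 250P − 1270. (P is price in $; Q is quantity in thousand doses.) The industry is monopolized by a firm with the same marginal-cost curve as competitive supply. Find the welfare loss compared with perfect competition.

In inverse form: demand P = 32.5 − 0.1Q, supply P = 5.08 + 0.004Q.
Competitive equilibrium: 32.5 − 0.1Q = 5.08 + 0.004Q → Q* = 263.6538, P* = 6.1346.
Marginal revenue: MR = 32.5 − 0.2Q. Set MR = MC: 32.5 − 0.2Q = 5.08 + 0.004Q → Q_m = 134.4118.
Price P_m = 32.5 − 0.1·134.4118 = 19.0588; MC(Q_m) = 5.08 + 0.004·134.4118 = 5.6176.
Competitive Q* = 263.6538, so ΔQ = 129.242; wedge = 19.0588 − 5.6176 = 13.4412.
DWL = ½ × 129.242 × 13.4412 = $868.58 thousand.

$868.58 thousand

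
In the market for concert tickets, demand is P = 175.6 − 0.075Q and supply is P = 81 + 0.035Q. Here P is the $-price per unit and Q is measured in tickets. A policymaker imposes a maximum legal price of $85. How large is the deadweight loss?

Competitive equilibrium: 175.6 − 0.075Q = 81 + 0.035Q → Q* = 860, P* = 111.1.
At the ceiling P = 85, quantity supplied = (85 − 81)/0.035 = 114.28571.
Willingness to pay at Q' = 114.28571: 175.6 − 0.075·114.28571 = 167.02857.
ΔQ = 860 − 114.28571 = 745.71429; wedge = 167.02857 − 85 = 82.02857.
The triangle = ½ × 745.71429 × 82.02857 = $30584.94.

$30584.94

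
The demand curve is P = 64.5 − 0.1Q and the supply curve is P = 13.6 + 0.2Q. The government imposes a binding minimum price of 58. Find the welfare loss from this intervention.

Competitive equilibrium: 64.5 − 0.1Q = 13.6 + 0.2Q → Q* = 169.6667, P* = 47.5333.
At the floor P = 58, quantity demanded = (64.5 − 58)/0.1 = 65.
Sellers' marginal cost at Q' = 65: 13.6 + 0.2·65 = 26.6.
ΔQ = 169.6667 − 65 = 104.6667; wedge = 58 − 26.6 = 31.4.
Welfare loss = ½ × 104.6667 × 31.4 = 1643.27.

1643.27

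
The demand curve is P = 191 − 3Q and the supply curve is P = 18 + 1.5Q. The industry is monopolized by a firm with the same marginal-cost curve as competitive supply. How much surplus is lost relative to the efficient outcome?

Competitive equilibrium: 191 − 3Q = 18 + 1.5Q → Q* = 38.4444, P* = 75.6667.
Marginal revenue: MR = 191 − 6Q. Set MR = MC: 191 − 6Q = 18 + 1.5Q → Q_m = 23.0667.
Price P_m = 191 − 3·23.0667 = 121.7999; MC(Q_m) = 18 + 1.5·23.0667 = 52.6001.
Competitive Q* = 38.4444, so ΔQ = 15.3777; wedge = 121.7999 − 52.6001 = 69.1998.
Deadweight loss = ½ × 15.3777 × 69.1998 = 532.07.

532.07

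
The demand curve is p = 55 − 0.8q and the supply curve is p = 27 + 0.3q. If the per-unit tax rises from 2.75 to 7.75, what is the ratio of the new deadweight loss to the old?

Competitive equilibrium: 55 − 0.8q = 27 + 0.3q → q* = 25.4545, p* = 34.6364.
For a per-unit tax t: Δq = t/1.1, so DWL = ½·t·(t/1.1) = t²/2.2.
At t = 2.75: DWL = 3.4375. At t = 7.75: DWL = 27.301.
Ratio = (7.75/2.75)² = 7.942.

7.942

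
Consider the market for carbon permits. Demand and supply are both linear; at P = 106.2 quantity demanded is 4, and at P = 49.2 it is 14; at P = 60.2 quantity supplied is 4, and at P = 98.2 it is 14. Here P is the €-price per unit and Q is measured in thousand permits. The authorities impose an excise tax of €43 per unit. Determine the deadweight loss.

Demand slope = (49.2 − 106.2)/(14 − 4) = −5.7, so P = 129 − 5.7Q.
Supply slope = (98.2 − 60.2)/(14 − 4) = 3.8, so P = 45 + 3.8Q.
Competitive equilibrium: 129 − 5.7Q = 45 + 3.8Q → Q* = 8.8421, P* = 78.6.
With the tax, the buyer price exceeds the seller price by 43: (129 − 5.7Q) − (45 + 3.8Q) = 43 → Q' = 4.3158.
ΔQ = 8.8421 − 4.3158 = 4.5263; the wedge equals the tax, 43.
DWL = ½ × 4.5263 × 43 = €97.32 thousand.

€97.32 thousand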